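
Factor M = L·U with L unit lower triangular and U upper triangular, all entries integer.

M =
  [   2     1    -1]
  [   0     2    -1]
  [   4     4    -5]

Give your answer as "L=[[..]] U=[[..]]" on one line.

  R1 -= 0·R0 → [0,2,-1]
  R2 -= 2·R0 → [0,2,-3]
  R2 -= 1·R1 → [0,0,-2]

L=[[1,0,0],[0,1,0],[2,1,1]] U=[[2,1,-1],[0,2,-1],[0,0,-2]]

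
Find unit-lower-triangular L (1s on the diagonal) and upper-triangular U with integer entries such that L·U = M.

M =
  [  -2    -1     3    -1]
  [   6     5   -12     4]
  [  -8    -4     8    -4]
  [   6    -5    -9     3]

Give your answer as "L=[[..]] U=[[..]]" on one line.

L=[[1,0,0,0],[-3,1,0,0],[4,0,1,0],[-3,-4,3,1]] U=[[-2,-1,3,-1],[0,2,-3,1],[0,0,-4,0],[0,0,0,4]]

  row1 -= -3·row0 → [0,2,-3,1]
  row2 -= 4·row0 → [0,0,-4,0]
  row3 -= -3·row0 → [0,-8,0,0]
  row2 -= 0·row1 → [0,0,-4,0]
  row3 -= -4·row1 → [0,0,-12,4]
  row3 -= 3·row2 → [0,0,0,4]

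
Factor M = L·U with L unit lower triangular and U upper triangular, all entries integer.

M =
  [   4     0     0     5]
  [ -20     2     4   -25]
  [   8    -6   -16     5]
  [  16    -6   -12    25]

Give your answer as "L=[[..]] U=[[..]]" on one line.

L=[[1,0,0,0],[-5,1,0,0],[2,-3,1,0],[4,-3,0,1]] U=[[4,0,0,5],[0,2,4,0],[0,0,-4,-5],[0,0,0,5]]

  row1 -= -5·row0 → [0,2,4,0]
  row2 -= 2·row0 → [0,-6,-16,-5]
  row3 -= 4·row0 → [0,-6,-12,5]
  row2 -= -3·row1 → [0,0,-4,-5]
  row3 -= -3·row1 → [0,0,0,5]
  row3 -= 0·row2 → [0,0,0,5]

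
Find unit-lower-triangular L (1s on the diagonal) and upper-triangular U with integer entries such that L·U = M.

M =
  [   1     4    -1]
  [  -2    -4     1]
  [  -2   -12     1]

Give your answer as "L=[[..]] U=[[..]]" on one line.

  R1 -= -2·R0 → [0,4,-1]
  R2 -= -2·R0 → [0,-4,-1]
  R2 -= -1·R1 → [0,0,-2]

L=[[1,0,0],[-2,1,0],[-2,-1,1]] U=[[1,4,-1],[0,4,-1],[0,0,-2]]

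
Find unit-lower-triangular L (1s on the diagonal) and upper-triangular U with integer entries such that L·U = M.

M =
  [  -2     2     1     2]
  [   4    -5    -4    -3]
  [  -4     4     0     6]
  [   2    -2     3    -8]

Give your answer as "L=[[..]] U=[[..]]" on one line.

L=[[1,0,0,0],[-2,1,0,0],[2,0,1,0],[-1,0,-2,1]] U=[[-2,2,1,2],[0,-1,-2,1],[0,0,-2,2],[0,0,0,-2]]

  r1 -= -2·r0 → [0,-1,-2,1]
  r2 -= 2·r0 → [0,0,-2,2]
  r3 -= -1·r0 → [0,0,4,-6]
  r2 -= 0·r1 → [0,0,-2,2]
  r3 -= 0·r1 → [0,0,4,-6]
  r3 -= -2·r2 → [0,0,0,-2]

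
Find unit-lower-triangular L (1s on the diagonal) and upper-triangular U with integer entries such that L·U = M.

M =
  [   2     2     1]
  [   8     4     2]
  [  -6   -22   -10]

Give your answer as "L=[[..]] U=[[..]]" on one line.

L=[[1,0,0],[4,1,0],[-3,4,1]] U=[[2,2,1],[0,-4,-2],[0,0,1]]

  r1 -= 4·r0 → [0,-4,-2]
  r2 -= -3·r0 → [0,-16,-7]
  r2 -= 4·r1 → [0,0,1]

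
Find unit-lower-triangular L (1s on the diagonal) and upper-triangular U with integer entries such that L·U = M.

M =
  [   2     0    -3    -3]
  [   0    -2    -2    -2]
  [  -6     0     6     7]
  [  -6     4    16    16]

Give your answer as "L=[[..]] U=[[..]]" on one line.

L=[[1,0,0,0],[0,1,0,0],[-3,0,1,0],[-3,-2,-1,1]] U=[[2,0,-3,-3],[0,-2,-2,-2],[0,0,-3,-2],[0,0,0,1]]

  r1 -= 0·r0 → [0,-2,-2,-2]
  r2 -= -3·r0 → [0,0,-3,-2]
  r3 -= -3·r0 → [0,4,7,7]
  r2 -= 0·r1 → [0,0,-3,-2]
  r3 -= -2·r1 → [0,0,3,3]
  r3 -= -1·r2 → [0,0,0,1]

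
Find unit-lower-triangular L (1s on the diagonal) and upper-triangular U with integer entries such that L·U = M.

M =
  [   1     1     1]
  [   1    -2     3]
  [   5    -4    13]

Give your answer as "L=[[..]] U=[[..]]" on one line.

L=[[1,0,0],[1,1,0],[5,3,1]] U=[[1,1,1],[0,-3,2],[0,0,2]]

  R1 -= 1·R0 → [0,-3,2]
  R2 -= 5·R0 → [0,-9,8]
  R2 -= 3·R1 → [0,0,2]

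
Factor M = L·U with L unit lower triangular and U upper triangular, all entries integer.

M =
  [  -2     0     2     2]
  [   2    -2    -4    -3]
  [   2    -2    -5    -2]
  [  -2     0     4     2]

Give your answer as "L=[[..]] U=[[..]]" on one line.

L=[[1,0,0,0],[-1,1,0,0],[-1,1,1,0],[1,0,-2,1]] U=[[-2,0,2,2],[0,-2,-2,-1],[0,0,-1,1],[0,0,0,2]]

  row1 -= -1·row0 → [0,-2,-2,-1]
  row2 -= -1·row0 → [0,-2,-3,0]
  row3 -= 1·row0 → [0,0,2,0]
  row2 -= 1·row1 → [0,0,-1,1]
  row3 -= 0·row1 → [0,0,2,0]
  row3 -= -2·row2 → [0,0,0,2]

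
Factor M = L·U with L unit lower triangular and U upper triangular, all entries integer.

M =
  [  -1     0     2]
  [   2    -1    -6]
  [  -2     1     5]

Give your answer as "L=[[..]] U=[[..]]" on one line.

  R1 -= -2·R0 → [0,-1,-2]
  R2 -= 2·R0 → [0,1,1]
  R2 -= -1·R1 → [0,0,-1]

L=[[1,0,0],[-2,1,0],[2,-1,1]] U=[[-1,0,2],[0,-1,-2],[0,0,-1]]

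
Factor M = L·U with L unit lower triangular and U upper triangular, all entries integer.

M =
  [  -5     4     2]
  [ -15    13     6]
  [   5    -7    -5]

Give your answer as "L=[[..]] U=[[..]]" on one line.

  R1 -= 3·R0 → [0,1,0]
  R2 -= -1·R0 → [0,-3,-3]
  R2 -= -3·R1 → [0,0,-3]

L=[[1,0,0],[3,1,0],[-1,-3,1]] U=[[-5,4,2],[0,1,0],[0,0,-3]]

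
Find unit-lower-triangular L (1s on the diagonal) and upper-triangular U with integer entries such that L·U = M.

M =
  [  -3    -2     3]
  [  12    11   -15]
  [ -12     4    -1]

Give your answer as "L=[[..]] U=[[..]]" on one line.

L=[[1,0,0],[-4,1,0],[4,4,1]] U=[[-3,-2,3],[0,3,-3],[0,0,-1]]

  row1 -= -4·row0 → [0,3,-3]
  row2 -= 4·row0 → [0,12,-13]
  row2 -= 4·row1 → [0,0,-1]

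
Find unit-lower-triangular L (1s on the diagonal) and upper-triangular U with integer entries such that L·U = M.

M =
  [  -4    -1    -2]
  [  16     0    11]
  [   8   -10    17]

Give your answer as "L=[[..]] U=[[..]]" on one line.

L=[[1,0,0],[-4,1,0],[-2,3,1]] U=[[-4,-1,-2],[0,-4,3],[0,0,4]]

  r1 -= -4·r0 → [0,-4,3]
  r2 -= -2·r0 → [0,-12,13]
  r2 -= 3·r1 → [0,0,4]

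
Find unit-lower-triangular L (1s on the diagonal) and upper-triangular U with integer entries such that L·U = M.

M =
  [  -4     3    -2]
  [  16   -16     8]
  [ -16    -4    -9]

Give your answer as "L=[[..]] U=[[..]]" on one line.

  R1 -= -4·R0 → [0,-4,0]
  R2 -= 4·R0 → [0,-16,-1]
  R2 -= 4·R1 → [0,0,-1]

L=[[1,0,0],[-4,1,0],[4,4,1]] U=[[-4,3,-2],[0,-4,0],[0,0,-1]]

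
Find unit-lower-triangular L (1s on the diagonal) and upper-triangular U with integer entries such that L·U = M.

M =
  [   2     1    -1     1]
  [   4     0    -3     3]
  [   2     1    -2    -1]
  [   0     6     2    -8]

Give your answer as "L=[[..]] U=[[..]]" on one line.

  R1 -= 2·R0 → [0,-2,-1,1]
  R2 -= 1·R0 → [0,0,-1,-2]
  R3 -= 0·R0 → [0,6,2,-8]
  R2 -= 0·R1 → [0,0,-1,-2]
  R3 -= -3·R1 → [0,0,-1,-5]
  R3 -= 1·R2 → [0,0,0,-3]

L=[[1,0,0,0],[2,1,0,0],[1,0,1,0],[0,-3,1,1]] U=[[2,1,-1,1],[0,-2,-1,1],[0,0,-1,-2],[0,0,0,-3]]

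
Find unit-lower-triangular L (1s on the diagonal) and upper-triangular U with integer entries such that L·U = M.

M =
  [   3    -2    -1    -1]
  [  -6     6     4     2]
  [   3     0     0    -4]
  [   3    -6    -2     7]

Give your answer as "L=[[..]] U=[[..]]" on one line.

L=[[1,0,0,0],[-2,1,0,0],[1,1,1,0],[1,-2,-3,1]] U=[[3,-2,-1,-1],[0,2,2,0],[0,0,-1,-3],[0,0,0,-1]]

  r1 -= -2·r0 → [0,2,2,0]
  r2 -= 1·r0 → [0,2,1,-3]
  r3 -= 1·r0 → [0,-4,-1,8]
  r2 -= 1·r1 → [0,0,-1,-3]
  r3 -= -2·r1 → [0,0,3,8]
  r3 -= -3·r2 → [0,0,0,-1]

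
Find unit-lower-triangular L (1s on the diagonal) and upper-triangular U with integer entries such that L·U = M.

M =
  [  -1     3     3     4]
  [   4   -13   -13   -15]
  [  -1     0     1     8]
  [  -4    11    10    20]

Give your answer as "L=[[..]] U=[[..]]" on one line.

  row1 -= -4·row0 → [0,-1,-1,1]
  row2 -= 1·row0 → [0,-3,-2,4]
  row3 -= 4·row0 → [0,-1,-2,4]
  row2 -= 3·row1 → [0,0,1,1]
  row3 -= 1·row1 → [0,0,-1,3]
  row3 -= -1·row2 → [0,0,0,4]

L=[[1,0,0,0],[-4,1,0,0],[1,3,1,0],[4,1,-1,1]] U=[[-1,3,3,4],[0,-1,-1,1],[0,0,1,1],[0,0,0,4]]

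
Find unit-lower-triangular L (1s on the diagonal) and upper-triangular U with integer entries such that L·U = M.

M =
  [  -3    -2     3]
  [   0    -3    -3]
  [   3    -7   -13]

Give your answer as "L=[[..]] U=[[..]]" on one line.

L=[[1,0,0],[0,1,0],[-1,3,1]] U=[[-3,-2,3],[0,-3,-3],[0,0,-1]]

  r1 -= 0·r0 → [0,-3,-3]
  r2 -= -1·r0 → [0,-9,-10]
  r2 -= 3·r1 → [0,0,-1]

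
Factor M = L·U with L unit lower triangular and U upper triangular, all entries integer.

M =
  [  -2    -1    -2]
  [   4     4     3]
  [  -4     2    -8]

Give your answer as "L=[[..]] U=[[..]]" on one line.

L=[[1,0,0],[-2,1,0],[2,2,1]] U=[[-2,-1,-2],[0,2,-1],[0,0,-2]]

  row1 -= -2·row0 → [0,2,-1]
  row2 -= 2·row0 → [0,4,-4]
  row2 -= 2·row1 → [0,0,-2]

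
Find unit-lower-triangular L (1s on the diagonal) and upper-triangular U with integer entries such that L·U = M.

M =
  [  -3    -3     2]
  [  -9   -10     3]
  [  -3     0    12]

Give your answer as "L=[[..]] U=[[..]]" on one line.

L=[[1,0,0],[3,1,0],[1,-3,1]] U=[[-3,-3,2],[0,-1,-3],[0,0,1]]

  row1 -= 3·row0 → [0,-1,-3]
  row2 -= 1·row0 → [0,3,10]
  row2 -= -3·row1 → [0,0,1]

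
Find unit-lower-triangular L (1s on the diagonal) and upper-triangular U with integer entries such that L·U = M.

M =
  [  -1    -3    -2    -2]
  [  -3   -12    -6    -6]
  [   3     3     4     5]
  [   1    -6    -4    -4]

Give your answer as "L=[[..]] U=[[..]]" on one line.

  R1 -= 3·R0 → [0,-3,0,0]
  R2 -= -3·R0 → [0,-6,-2,-1]
  R3 -= -1·R0 → [0,-9,-6,-6]
  R2 -= 2·R1 → [0,0,-2,-1]
  R3 -= 3·R1 → [0,0,-6,-6]
  R3 -= 3·R2 → [0,0,0,-3]

L=[[1,0,0,0],[3,1,0,0],[-3,2,1,0],[-1,3,3,1]] U=[[-1,-3,-2,-2],[0,-3,0,0],[0,0,-2,-1],[0,0,0,-3]]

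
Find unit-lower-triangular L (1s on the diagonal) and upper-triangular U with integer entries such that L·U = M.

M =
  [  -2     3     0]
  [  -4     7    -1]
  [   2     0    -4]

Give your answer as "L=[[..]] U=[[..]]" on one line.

L=[[1,0,0],[2,1,0],[-1,3,1]] U=[[-2,3,0],[0,1,-1],[0,0,-1]]

  row1 -= 2·row0 → [0,1,-1]
  row2 -= -1·row0 → [0,3,-4]
  row2 -= 3·row1 → [0,0,-1]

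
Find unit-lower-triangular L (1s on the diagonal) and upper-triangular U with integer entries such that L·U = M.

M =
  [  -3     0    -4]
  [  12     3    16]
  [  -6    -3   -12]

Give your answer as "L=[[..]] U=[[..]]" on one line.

L=[[1,0,0],[-4,1,0],[2,-1,1]] U=[[-3,0,-4],[0,3,0],[0,0,-4]]

  r1 -= -4·r0 → [0,3,0]
  r2 -= 2·r0 → [0,-3,-4]
  r2 -= -1·r1 → [0,0,-4]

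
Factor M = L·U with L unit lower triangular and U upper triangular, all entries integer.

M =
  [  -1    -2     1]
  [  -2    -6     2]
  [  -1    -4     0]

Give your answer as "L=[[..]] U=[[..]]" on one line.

  R1 -= 2·R0 → [0,-2,0]
  R2 -= 1·R0 → [0,-2,-1]
  R2 -= 1·R1 → [0,0,-1]

L=[[1,0,0],[2,1,0],[1,1,1]] U=[[-1,-2,1],[0,-2,0],[0,0,-1]]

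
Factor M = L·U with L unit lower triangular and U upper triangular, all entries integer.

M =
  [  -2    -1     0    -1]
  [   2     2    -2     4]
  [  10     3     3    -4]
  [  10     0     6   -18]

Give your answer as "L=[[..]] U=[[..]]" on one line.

  row1 -= -1·row0 → [0,1,-2,3]
  row2 -= -5·row0 → [0,-2,3,-9]
  row3 -= -5·row0 → [0,-5,6,-23]
  row2 -= -2·row1 → [0,0,-1,-3]
  row3 -= -5·row1 → [0,0,-4,-8]
  row3 -= 4·row2 → [0,0,0,4]

L=[[1,0,0,0],[-1,1,0,0],[-5,-2,1,0],[-5,-5,4,1]] U=[[-2,-1,0,-1],[0,1,-2,3],[0,0,-1,-3],[0,0,0,4]]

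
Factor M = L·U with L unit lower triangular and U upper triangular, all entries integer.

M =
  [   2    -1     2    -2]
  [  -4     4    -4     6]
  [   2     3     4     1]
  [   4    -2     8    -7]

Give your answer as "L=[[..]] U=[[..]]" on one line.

  R1 -= -2·R0 → [0,2,0,2]
  R2 -= 1·R0 → [0,4,2,3]
  R3 -= 2·R0 → [0,0,4,-3]
  R2 -= 2·R1 → [0,0,2,-1]
  R3 -= 0·R1 → [0,0,4,-3]
  R3 -= 2·R2 → [0,0,0,-1]

L=[[1,0,0,0],[-2,1,0,0],[1,2,1,0],[2,0,2,1]] U=[[2,-1,2,-2],[0,2,0,2],[0,0,2,-1],[0,0,0,-1]]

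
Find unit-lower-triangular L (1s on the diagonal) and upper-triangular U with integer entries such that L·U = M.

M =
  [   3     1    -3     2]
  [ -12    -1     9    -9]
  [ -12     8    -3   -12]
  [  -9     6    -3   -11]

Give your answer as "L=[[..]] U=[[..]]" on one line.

  R1 -= -4·R0 → [0,3,-3,-1]
  R2 -= -4·R0 → [0,12,-15,-4]
  R3 -= -3·R0 → [0,9,-12,-5]
  R2 -= 4·R1 → [0,0,-3,0]
  R3 -= 3·R1 → [0,0,-3,-2]
  R3 -= 1·R2 → [0,0,0,-2]

L=[[1,0,0,0],[-4,1,0,0],[-4,4,1,0],[-3,3,1,1]] U=[[3,1,-3,2],[0,3,-3,-1],[0,0,-3,0],[0,0,0,-2]]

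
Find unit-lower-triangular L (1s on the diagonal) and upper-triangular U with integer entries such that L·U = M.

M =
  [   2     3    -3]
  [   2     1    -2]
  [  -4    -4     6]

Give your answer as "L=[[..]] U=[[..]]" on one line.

  R1 -= 1·R0 → [0,-2,1]
  R2 -= -2·R0 → [0,2,0]
  R2 -= -1·R1 → [0,0,1]

L=[[1,0,0],[1,1,0],[-2,-1,1]] U=[[2,3,-3],[0,-2,1],[0,0,1]]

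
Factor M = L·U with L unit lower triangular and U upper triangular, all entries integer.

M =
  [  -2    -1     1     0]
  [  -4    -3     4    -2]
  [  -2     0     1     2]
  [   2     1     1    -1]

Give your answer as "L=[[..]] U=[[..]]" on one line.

  r1 -= 2·r0 → [0,-1,2,-2]
  r2 -= 1·r0 → [0,1,0,2]
  r3 -= -1·r0 → [0,0,2,-1]
  r2 -= -1·r1 → [0,0,2,0]
  r3 -= 0·r1 → [0,0,2,-1]
  r3 -= 1·r2 → [0,0,0,-1]

L=[[1,0,0,0],[2,1,0,0],[1,-1,1,0],[-1,0,1,1]] U=[[-2,-1,1,0],[0,-1,2,-2],[0,0,2,0],[0,0,0,-1]]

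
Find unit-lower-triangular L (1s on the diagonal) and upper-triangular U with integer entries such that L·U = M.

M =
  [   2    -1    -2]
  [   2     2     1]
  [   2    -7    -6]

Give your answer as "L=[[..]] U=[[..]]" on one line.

L=[[1,0,0],[1,1,0],[1,-2,1]] U=[[2,-1,-2],[0,3,3],[0,0,2]]

  R1 -= 1·R0 → [0,3,3]
  R2 -= 1·R0 → [0,-6,-4]
  R2 -= -2·R1 → [0,0,2]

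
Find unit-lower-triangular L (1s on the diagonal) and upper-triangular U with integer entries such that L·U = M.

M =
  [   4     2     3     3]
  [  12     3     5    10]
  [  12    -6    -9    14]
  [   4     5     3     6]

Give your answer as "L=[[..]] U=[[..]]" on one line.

  r1 -= 3·r0 → [0,-3,-4,1]
  r2 -= 3·r0 → [0,-12,-18,5]
  r3 -= 1·r0 → [0,3,0,3]
  r2 -= 4·r1 → [0,0,-2,1]
  r3 -= -1·r1 → [0,0,-4,4]
  r3 -= 2·r2 → [0,0,0,2]

L=[[1,0,0,0],[3,1,0,0],[3,4,1,0],[1,-1,2,1]] U=[[4,2,3,3],[0,-3,-4,1],[0,0,-2,1],[0,0,0,2]]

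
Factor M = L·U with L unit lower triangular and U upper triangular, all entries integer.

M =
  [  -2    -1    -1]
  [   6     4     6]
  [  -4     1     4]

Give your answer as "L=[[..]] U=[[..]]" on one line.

  R1 -= -3·R0 → [0,1,3]
  R2 -= 2·R0 → [0,3,6]
  R2 -= 3·R1 → [0,0,-3]

L=[[1,0,0],[-3,1,0],[2,3,1]] U=[[-2,-1,-1],[0,1,3],[0,0,-3]]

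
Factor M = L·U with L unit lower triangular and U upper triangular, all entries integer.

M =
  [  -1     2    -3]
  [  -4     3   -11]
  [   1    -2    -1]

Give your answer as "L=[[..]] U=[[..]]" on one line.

L=[[1,0,0],[4,1,0],[-1,0,1]] U=[[-1,2,-3],[0,-5,1],[0,0,-4]]

  R1 -= 4·R0 → [0,-5,1]
  R2 -= -1·R0 → [0,0,-4]
  R2 -= 0·R1 → [0,0,-4]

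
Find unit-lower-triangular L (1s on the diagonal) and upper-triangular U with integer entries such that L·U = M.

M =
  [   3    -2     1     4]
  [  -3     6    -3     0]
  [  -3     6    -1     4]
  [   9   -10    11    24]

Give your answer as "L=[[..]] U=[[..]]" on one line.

  row1 -= -1·row0 → [0,4,-2,4]
  row2 -= -1·row0 → [0,4,0,8]
  row3 -= 3·row0 → [0,-4,8,12]
  row2 -= 1·row1 → [0,0,2,4]
  row3 -= -1·row1 → [0,0,6,16]
  row3 -= 3·row2 → [0,0,0,4]

L=[[1,0,0,0],[-1,1,0,0],[-1,1,1,0],[3,-1,3,1]] U=[[3,-2,1,4],[0,4,-2,4],[0,0,2,4],[0,0,0,4]]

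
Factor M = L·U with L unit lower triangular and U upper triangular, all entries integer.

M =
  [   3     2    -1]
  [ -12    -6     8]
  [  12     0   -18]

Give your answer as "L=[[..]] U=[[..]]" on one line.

  row1 -= -4·row0 → [0,2,4]
  row2 -= 4·row0 → [0,-8,-14]
  row2 -= -4·row1 → [0,0,2]

L=[[1,0,0],[-4,1,0],[4,-4,1]] U=[[3,2,-1],[0,2,4],[0,0,2]]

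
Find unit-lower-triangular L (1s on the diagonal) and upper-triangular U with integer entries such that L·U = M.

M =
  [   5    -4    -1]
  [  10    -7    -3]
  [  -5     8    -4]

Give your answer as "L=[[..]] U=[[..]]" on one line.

  r1 -= 2·r0 → [0,1,-1]
  r2 -= -1·r0 → [0,4,-5]
  r2 -= 4·r1 → [0,0,-1]

L=[[1,0,0],[2,1,0],[-1,4,1]] U=[[5,-4,-1],[0,1,-1],[0,0,-1]]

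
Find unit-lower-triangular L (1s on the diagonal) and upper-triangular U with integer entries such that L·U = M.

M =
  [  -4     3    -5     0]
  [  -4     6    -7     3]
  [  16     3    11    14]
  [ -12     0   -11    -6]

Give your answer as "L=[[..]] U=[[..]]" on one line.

  R1 -= 1·R0 → [0,3,-2,3]
  R2 -= -4·R0 → [0,15,-9,14]
  R3 -= 3·R0 → [0,-9,4,-6]
  R2 -= 5·R1 → [0,0,1,-1]
  R3 -= -3·R1 → [0,0,-2,3]
  R3 -= -2·R2 → [0,0,0,1]

L=[[1,0,0,0],[1,1,0,0],[-4,5,1,0],[3,-3,-2,1]] U=[[-4,3,-5,0],[0,3,-2,3],[0,0,1,-1],[0,0,0,1]]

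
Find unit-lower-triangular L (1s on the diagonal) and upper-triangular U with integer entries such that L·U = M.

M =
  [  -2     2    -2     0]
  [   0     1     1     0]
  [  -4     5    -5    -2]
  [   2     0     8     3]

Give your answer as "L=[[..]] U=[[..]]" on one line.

L=[[1,0,0,0],[0,1,0,0],[2,1,1,0],[-1,2,-2,1]] U=[[-2,2,-2,0],[0,1,1,0],[0,0,-2,-2],[0,0,0,-1]]

  row1 -= 0·row0 → [0,1,1,0]
  row2 -= 2·row0 → [0,1,-1,-2]
  row3 -= -1·row0 → [0,2,6,3]
  row2 -= 1·row1 → [0,0,-2,-2]
  row3 -= 2·row1 → [0,0,4,3]
  row3 -= -2·row2 → [0,0,0,-1]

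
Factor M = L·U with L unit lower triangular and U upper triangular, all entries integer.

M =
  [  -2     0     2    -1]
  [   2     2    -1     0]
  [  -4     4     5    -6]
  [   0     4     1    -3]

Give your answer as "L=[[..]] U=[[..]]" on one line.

L=[[1,0,0,0],[-1,1,0,0],[2,2,1,0],[0,2,1,1]] U=[[-2,0,2,-1],[0,2,1,-1],[0,0,-1,-2],[0,0,0,1]]

  row1 -= -1·row0 → [0,2,1,-1]
  row2 -= 2·row0 → [0,4,1,-4]
  row3 -= 0·row0 → [0,4,1,-3]
  row2 -= 2·row1 → [0,0,-1,-2]
  row3 -= 2·row1 → [0,0,-1,-1]
  row3 -= 1·row2 → [0,0,0,1]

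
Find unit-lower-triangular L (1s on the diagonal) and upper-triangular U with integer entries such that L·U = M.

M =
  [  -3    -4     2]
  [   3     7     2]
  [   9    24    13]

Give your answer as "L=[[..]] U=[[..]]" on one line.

L=[[1,0,0],[-1,1,0],[-3,4,1]] U=[[-3,-4,2],[0,3,4],[0,0,3]]

  r1 -= -1·r0 → [0,3,4]
  r2 -= -3·r0 → [0,12,19]
  r2 -= 4·r1 → [0,0,3]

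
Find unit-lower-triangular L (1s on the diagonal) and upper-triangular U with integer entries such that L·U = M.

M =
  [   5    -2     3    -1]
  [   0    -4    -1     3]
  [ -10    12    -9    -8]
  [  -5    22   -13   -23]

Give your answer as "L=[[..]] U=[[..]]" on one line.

L=[[1,0,0,0],[0,1,0,0],[-2,-2,1,0],[-1,-5,3,1]] U=[[5,-2,3,-1],[0,-4,-1,3],[0,0,-5,-4],[0,0,0,3]]

  row1 -= 0·row0 → [0,-4,-1,3]
  row2 -= -2·row0 → [0,8,-3,-10]
  row3 -= -1·row0 → [0,20,-10,-24]
  row2 -= -2·row1 → [0,0,-5,-4]
  row3 -= -5·row1 → [0,0,-15,-9]
  row3 -= 3·row2 → [0,0,0,3]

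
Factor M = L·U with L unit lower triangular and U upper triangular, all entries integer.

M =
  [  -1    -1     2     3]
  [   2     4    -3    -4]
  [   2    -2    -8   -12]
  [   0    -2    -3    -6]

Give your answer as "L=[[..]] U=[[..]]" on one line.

L=[[1,0,0,0],[-2,1,0,0],[-2,-2,1,0],[0,-1,1,1]] U=[[-1,-1,2,3],[0,2,1,2],[0,0,-2,-2],[0,0,0,-2]]

  R1 -= -2·R0 → [0,2,1,2]
  R2 -= -2·R0 → [0,-4,-4,-6]
  R3 -= 0·R0 → [0,-2,-3,-6]
  R2 -= -2·R1 → [0,0,-2,-2]
  R3 -= -1·R1 → [0,0,-2,-4]
  R3 -= 1·R2 → [0,0,0,-2]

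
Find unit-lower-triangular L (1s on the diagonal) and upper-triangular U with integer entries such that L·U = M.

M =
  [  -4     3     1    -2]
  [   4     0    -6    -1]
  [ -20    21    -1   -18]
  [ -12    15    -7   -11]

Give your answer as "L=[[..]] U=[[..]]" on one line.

  R1 -= -1·R0 → [0,3,-5,-3]
  R2 -= 5·R0 → [0,6,-6,-8]
  R3 -= 3·R0 → [0,6,-10,-5]
  R2 -= 2·R1 → [0,0,4,-2]
  R3 -= 2·R1 → [0,0,0,1]
  R3 -= 0·R2 → [0,0,0,1]

L=[[1,0,0,0],[-1,1,0,0],[5,2,1,0],[3,2,0,1]] U=[[-4,3,1,-2],[0,3,-5,-3],[0,0,4,-2],[0,0,0,1]]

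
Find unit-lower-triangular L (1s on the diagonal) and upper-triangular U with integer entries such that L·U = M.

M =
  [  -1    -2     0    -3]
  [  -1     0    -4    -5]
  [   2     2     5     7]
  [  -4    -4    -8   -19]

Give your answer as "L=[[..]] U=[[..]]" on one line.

L=[[1,0,0,0],[1,1,0,0],[-2,-1,1,0],[4,2,0,1]] U=[[-1,-2,0,-3],[0,2,-4,-2],[0,0,1,-1],[0,0,0,-3]]

  row1 -= 1·row0 → [0,2,-4,-2]
  row2 -= -2·row0 → [0,-2,5,1]
  row3 -= 4·row0 → [0,4,-8,-7]
  row2 -= -1·row1 → [0,0,1,-1]
  row3 -= 2·row1 → [0,0,0,-3]
  row3 -= 0·row2 → [0,0,0,-3]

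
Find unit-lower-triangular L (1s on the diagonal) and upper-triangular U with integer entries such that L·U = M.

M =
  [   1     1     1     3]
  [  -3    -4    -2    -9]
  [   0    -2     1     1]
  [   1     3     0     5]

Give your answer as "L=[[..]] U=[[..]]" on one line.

L=[[1,0,0,0],[-3,1,0,0],[0,2,1,0],[1,-2,-1,1]] U=[[1,1,1,3],[0,-1,1,0],[0,0,-1,1],[0,0,0,3]]

  R1 -= -3·R0 → [0,-1,1,0]
  R2 -= 0·R0 → [0,-2,1,1]
  R3 -= 1·R0 → [0,2,-1,2]
  R2 -= 2·R1 → [0,0,-1,1]
  R3 -= -2·R1 → [0,0,1,2]
  R3 -= -1·R2 → [0,0,0,3]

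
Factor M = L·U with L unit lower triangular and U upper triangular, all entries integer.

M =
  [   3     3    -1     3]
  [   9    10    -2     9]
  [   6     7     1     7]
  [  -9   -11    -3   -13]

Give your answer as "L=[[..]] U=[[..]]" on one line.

L=[[1,0,0,0],[3,1,0,0],[2,1,1,0],[-3,-2,-2,1]] U=[[3,3,-1,3],[0,1,1,0],[0,0,2,1],[0,0,0,-2]]

  r1 -= 3·r0 → [0,1,1,0]
  r2 -= 2·r0 → [0,1,3,1]
  r3 -= -3·r0 → [0,-2,-6,-4]
  r2 -= 1·r1 → [0,0,2,1]
  r3 -= -2·r1 → [0,0,-4,-4]
  r3 -= -2·r2 → [0,0,0,-2]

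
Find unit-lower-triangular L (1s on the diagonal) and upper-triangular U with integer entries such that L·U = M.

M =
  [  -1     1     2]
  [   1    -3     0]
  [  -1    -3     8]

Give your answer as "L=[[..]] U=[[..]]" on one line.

L=[[1,0,0],[-1,1,0],[1,2,1]] U=[[-1,1,2],[0,-2,2],[0,0,2]]

  row1 -= -1·row0 → [0,-2,2]
  row2 -= 1·row0 → [0,-4,6]
  row2 -= 2·row1 → [0,0,2]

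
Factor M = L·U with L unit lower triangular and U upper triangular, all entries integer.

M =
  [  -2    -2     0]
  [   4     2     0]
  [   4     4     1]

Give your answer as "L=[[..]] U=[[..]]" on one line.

L=[[1,0,0],[-2,1,0],[-2,0,1]] U=[[-2,-2,0],[0,-2,0],[0,0,1]]

  row1 -= -2·row0 → [0,-2,0]
  row2 -= -2·row0 → [0,0,1]
  row2 -= 0·row1 → [0,0,1]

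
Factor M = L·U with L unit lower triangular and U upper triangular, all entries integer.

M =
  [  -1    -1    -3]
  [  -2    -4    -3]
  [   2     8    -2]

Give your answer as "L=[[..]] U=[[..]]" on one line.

L=[[1,0,0],[2,1,0],[-2,-3,1]] U=[[-1,-1,-3],[0,-2,3],[0,0,1]]

  row1 -= 2·row0 → [0,-2,3]
  row2 -= -2·row0 → [0,6,-8]
  row2 -= -3·row1 → [0,0,1]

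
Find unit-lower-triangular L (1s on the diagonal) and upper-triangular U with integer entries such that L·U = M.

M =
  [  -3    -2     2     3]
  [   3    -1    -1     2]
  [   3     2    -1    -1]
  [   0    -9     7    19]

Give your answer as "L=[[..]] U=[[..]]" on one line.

L=[[1,0,0,0],[-1,1,0,0],[-1,0,1,0],[0,3,4,1]] U=[[-3,-2,2,3],[0,-3,1,5],[0,0,1,2],[0,0,0,-4]]

  row1 -= -1·row0 → [0,-3,1,5]
  row2 -= -1·row0 → [0,0,1,2]
  row3 -= 0·row0 → [0,-9,7,19]
  row2 -= 0·row1 → [0,0,1,2]
  row3 -= 3·row1 → [0,0,4,4]
  row3 -= 4·row2 → [0,0,0,-4]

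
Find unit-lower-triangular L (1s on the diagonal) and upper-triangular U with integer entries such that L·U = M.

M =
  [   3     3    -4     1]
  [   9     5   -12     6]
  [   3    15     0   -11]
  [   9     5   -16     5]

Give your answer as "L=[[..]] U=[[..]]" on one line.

L=[[1,0,0,0],[3,1,0,0],[1,-3,1,0],[3,1,-1,1]] U=[[3,3,-4,1],[0,-4,0,3],[0,0,4,-3],[0,0,0,-4]]

  r1 -= 3·r0 → [0,-4,0,3]
  r2 -= 1·r0 → [0,12,4,-12]
  r3 -= 3·r0 → [0,-4,-4,2]
  r2 -= -3·r1 → [0,0,4,-3]
  r3 -= 1·r1 → [0,0,-4,-1]
  r3 -= -1·r2 → [0,0,0,-4]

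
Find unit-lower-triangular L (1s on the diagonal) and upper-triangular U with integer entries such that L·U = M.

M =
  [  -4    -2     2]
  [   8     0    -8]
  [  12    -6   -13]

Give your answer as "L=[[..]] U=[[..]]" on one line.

L=[[1,0,0],[-2,1,0],[-3,3,1]] U=[[-4,-2,2],[0,-4,-4],[0,0,5]]

  r1 -= -2·r0 → [0,-4,-4]
  r2 -= -3·r0 → [0,-12,-7]
  r2 -= 3·r1 → [0,0,5]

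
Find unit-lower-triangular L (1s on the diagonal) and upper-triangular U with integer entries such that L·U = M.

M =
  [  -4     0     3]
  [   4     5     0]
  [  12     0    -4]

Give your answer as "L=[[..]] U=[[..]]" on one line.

L=[[1,0,0],[-1,1,0],[-3,0,1]] U=[[-4,0,3],[0,5,3],[0,0,5]]

  row1 -= -1·row0 → [0,5,3]
  row2 -= -3·row0 → [0,0,5]
  row2 -= 0·row1 → [0,0,5]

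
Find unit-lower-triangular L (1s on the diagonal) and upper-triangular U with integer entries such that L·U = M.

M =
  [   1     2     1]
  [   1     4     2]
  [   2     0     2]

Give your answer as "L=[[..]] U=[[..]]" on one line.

L=[[1,0,0],[1,1,0],[2,-2,1]] U=[[1,2,1],[0,2,1],[0,0,2]]

  row1 -= 1·row0 → [0,2,1]
  row2 -= 2·row0 → [0,-4,0]
  row2 -= -2·row1 → [0,0,2]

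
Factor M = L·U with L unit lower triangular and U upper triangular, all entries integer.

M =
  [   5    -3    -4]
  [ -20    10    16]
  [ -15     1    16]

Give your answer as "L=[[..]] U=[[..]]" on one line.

L=[[1,0,0],[-4,1,0],[-3,4,1]] U=[[5,-3,-4],[0,-2,0],[0,0,4]]

  R1 -= -4·R0 → [0,-2,0]
  R2 -= -3·R0 → [0,-8,4]
  R2 -= 4·R1 → [0,0,4]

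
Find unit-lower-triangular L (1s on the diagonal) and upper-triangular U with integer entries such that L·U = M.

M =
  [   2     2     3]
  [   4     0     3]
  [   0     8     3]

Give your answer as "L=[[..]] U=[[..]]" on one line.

L=[[1,0,0],[2,1,0],[0,-2,1]] U=[[2,2,3],[0,-4,-3],[0,0,-3]]

  R1 -= 2·R0 → [0,-4,-3]
  R2 -= 0·R0 → [0,8,3]
  R2 -= -2·R1 → [0,0,-3]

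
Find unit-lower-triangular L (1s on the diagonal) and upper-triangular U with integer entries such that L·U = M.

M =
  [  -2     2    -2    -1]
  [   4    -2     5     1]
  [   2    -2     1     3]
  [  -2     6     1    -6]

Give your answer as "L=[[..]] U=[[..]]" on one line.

  row1 -= -2·row0 → [0,2,1,-1]
  row2 -= -1·row0 → [0,0,-1,2]
  row3 -= 1·row0 → [0,4,3,-5]
  row2 -= 0·row1 → [0,0,-1,2]
  row3 -= 2·row1 → [0,0,1,-3]
  row3 -= -1·row2 → [0,0,0,-1]

L=[[1,0,0,0],[-2,1,0,0],[-1,0,1,0],[1,2,-1,1]] U=[[-2,2,-2,-1],[0,2,1,-1],[0,0,-1,2],[0,0,0,-1]]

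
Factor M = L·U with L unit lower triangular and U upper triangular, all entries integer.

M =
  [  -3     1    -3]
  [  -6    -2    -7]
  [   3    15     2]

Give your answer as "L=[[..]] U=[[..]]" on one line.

  row1 -= 2·row0 → [0,-4,-1]
  row2 -= -1·row0 → [0,16,-1]
  row2 -= -4·row1 → [0,0,-5]

L=[[1,0,0],[2,1,0],[-1,-4,1]] U=[[-3,1,-3],[0,-4,-1],[0,0,-5]]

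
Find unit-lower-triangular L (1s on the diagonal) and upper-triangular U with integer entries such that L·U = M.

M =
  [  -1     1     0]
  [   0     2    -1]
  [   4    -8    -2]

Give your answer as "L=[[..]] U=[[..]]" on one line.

L=[[1,0,0],[0,1,0],[-4,-2,1]] U=[[-1,1,0],[0,2,-1],[0,0,-4]]

  row1 -= 0·row0 → [0,2,-1]
  row2 -= -4·row0 → [0,-4,-2]
  row2 -= -2·row1 → [0,0,-4]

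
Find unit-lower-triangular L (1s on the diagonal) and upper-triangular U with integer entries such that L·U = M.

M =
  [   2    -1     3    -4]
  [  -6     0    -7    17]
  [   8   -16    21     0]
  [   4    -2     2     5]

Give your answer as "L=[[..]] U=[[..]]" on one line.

L=[[1,0,0,0],[-3,1,0,0],[4,4,1,0],[2,0,-4,1]] U=[[2,-1,3,-4],[0,-3,2,5],[0,0,1,-4],[0,0,0,-3]]

  r1 -= -3·r0 → [0,-3,2,5]
  r2 -= 4·r0 → [0,-12,9,16]
  r3 -= 2·r0 → [0,0,-4,13]
  r2 -= 4·r1 → [0,0,1,-4]
  r3 -= 0·r1 → [0,0,-4,13]
  r3 -= -4·r2 → [0,0,0,-3]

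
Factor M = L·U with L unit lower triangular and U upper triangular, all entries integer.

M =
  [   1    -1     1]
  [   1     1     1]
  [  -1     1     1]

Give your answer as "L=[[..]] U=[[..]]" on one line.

L=[[1,0,0],[1,1,0],[-1,0,1]] U=[[1,-1,1],[0,2,0],[0,0,2]]

  R1 -= 1·R0 → [0,2,0]
  R2 -= -1·R0 → [0,0,2]
  R2 -= 0·R1 → [0,0,2]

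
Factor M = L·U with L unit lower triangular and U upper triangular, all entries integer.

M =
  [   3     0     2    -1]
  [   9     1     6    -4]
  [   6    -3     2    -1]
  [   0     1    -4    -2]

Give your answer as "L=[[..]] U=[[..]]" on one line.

L=[[1,0,0,0],[3,1,0,0],[2,-3,1,0],[0,1,2,1]] U=[[3,0,2,-1],[0,1,0,-1],[0,0,-2,-2],[0,0,0,3]]

  r1 -= 3·r0 → [0,1,0,-1]
  r2 -= 2·r0 → [0,-3,-2,1]
  r3 -= 0·r0 → [0,1,-4,-2]
  r2 -= -3·r1 → [0,0,-2,-2]
  r3 -= 1·r1 → [0,0,-4,-1]
  r3 -= 2·r2 → [0,0,0,3]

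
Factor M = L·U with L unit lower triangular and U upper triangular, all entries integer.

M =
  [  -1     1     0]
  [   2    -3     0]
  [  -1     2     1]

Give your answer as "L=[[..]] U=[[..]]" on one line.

L=[[1,0,0],[-2,1,0],[1,-1,1]] U=[[-1,1,0],[0,-1,0],[0,0,1]]

  r1 -= -2·r0 → [0,-1,0]
  r2 -= 1·r0 → [0,1,1]
  r2 -= -1·r1 → [0,0,1]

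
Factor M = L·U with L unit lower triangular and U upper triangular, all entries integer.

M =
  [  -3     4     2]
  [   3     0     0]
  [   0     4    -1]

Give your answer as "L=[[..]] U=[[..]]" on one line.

  row1 -= -1·row0 → [0,4,2]
  row2 -= 0·row0 → [0,4,-1]
  row2 -= 1·row1 → [0,0,-3]

L=[[1,0,0],[-1,1,0],[0,1,1]] U=[[-3,4,2],[0,4,2],[0,0,-3]]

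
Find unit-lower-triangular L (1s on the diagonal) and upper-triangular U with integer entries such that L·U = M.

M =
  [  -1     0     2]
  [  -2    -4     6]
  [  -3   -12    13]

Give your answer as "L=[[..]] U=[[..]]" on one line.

L=[[1,0,0],[2,1,0],[3,3,1]] U=[[-1,0,2],[0,-4,2],[0,0,1]]

  r1 -= 2·r0 → [0,-4,2]
  r2 -= 3·r0 → [0,-12,7]
  r2 -= 3·r1 → [0,0,1]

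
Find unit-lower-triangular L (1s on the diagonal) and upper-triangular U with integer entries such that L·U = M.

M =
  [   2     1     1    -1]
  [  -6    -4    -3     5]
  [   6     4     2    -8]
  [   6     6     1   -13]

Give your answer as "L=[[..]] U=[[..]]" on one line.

L=[[1,0,0,0],[-3,1,0,0],[3,-1,1,0],[3,-3,2,1]] U=[[2,1,1,-1],[0,-1,0,2],[0,0,-1,-3],[0,0,0,2]]

  row1 -= -3·row0 → [0,-1,0,2]
  row2 -= 3·row0 → [0,1,-1,-5]
  row3 -= 3·row0 → [0,3,-2,-10]
  row2 -= -1·row1 → [0,0,-1,-3]
  row3 -= -3·row1 → [0,0,-2,-4]
  row3 -= 2·row2 → [0,0,0,2]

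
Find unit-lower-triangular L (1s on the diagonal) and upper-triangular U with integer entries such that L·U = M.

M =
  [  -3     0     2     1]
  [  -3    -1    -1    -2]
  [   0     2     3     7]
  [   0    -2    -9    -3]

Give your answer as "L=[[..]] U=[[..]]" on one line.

  row1 -= 1·row0 → [0,-1,-3,-3]
  row2 -= 0·row0 → [0,2,3,7]
  row3 -= 0·row0 → [0,-2,-9,-3]
  row2 -= -2·row1 → [0,0,-3,1]
  row3 -= 2·row1 → [0,0,-3,3]
  row3 -= 1·row2 → [0,0,0,2]

L=[[1,0,0,0],[1,1,0,0],[0,-2,1,0],[0,2,1,1]] U=[[-3,0,2,1],[0,-1,-3,-3],[0,0,-3,1],[0,0,0,2]]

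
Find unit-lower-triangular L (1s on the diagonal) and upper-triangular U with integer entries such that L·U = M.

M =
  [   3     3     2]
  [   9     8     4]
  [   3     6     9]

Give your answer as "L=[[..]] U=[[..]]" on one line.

L=[[1,0,0],[3,1,0],[1,-3,1]] U=[[3,3,2],[0,-1,-2],[0,0,1]]

  R1 -= 3·R0 → [0,-1,-2]
  R2 -= 1·R0 → [0,3,7]
  R2 -= -3·R1 → [0,0,1]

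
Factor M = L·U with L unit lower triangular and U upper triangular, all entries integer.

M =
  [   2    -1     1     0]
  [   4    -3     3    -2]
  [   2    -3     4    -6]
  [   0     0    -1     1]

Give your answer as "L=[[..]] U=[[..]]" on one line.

  R1 -= 2·R0 → [0,-1,1,-2]
  R2 -= 1·R0 → [0,-2,3,-6]
  R3 -= 0·R0 → [0,0,-1,1]
  R2 -= 2·R1 → [0,0,1,-2]
  R3 -= 0·R1 → [0,0,-1,1]
  R3 -= -1·R2 → [0,0,0,-1]

L=[[1,0,0,0],[2,1,0,0],[1,2,1,0],[0,0,-1,1]] U=[[2,-1,1,0],[0,-1,1,-2],[0,0,1,-2],[0,0,0,-1]]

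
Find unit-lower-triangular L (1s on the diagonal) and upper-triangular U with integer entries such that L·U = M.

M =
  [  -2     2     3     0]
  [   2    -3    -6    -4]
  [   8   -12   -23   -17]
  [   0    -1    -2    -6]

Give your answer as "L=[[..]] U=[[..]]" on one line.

L=[[1,0,0,0],[-1,1,0,0],[-4,4,1,0],[0,1,1,1]] U=[[-2,2,3,0],[0,-1,-3,-4],[0,0,1,-1],[0,0,0,-1]]

  row1 -= -1·row0 → [0,-1,-3,-4]
  row2 -= -4·row0 → [0,-4,-11,-17]
  row3 -= 0·row0 → [0,-1,-2,-6]
  row2 -= 4·row1 → [0,0,1,-1]
  row3 -= 1·row1 → [0,0,1,-2]
  row3 -= 1·row2 → [0,0,0,-1]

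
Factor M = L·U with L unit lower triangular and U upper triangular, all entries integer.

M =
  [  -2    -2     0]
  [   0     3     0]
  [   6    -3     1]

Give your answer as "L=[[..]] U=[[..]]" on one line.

  R1 -= 0·R0 → [0,3,0]
  R2 -= -3·R0 → [0,-9,1]
  R2 -= -3·R1 → [0,0,1]

L=[[1,0,0],[0,1,0],[-3,-3,1]] U=[[-2,-2,0],[0,3,0],[0,0,1]]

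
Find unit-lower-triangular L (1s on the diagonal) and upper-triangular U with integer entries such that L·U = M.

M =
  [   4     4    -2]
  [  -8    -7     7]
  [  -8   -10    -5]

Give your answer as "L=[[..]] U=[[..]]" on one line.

  row1 -= -2·row0 → [0,1,3]
  row2 -= -2·row0 → [0,-2,-9]
  row2 -= -2·row1 → [0,0,-3]

L=[[1,0,0],[-2,1,0],[-2,-2,1]] U=[[4,4,-2],[0,1,3],[0,0,-3]]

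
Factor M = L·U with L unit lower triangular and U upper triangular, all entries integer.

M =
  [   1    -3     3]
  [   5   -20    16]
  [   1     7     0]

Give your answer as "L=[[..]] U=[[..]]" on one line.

L=[[1,0,0],[5,1,0],[1,-2,1]] U=[[1,-3,3],[0,-5,1],[0,0,-1]]

  row1 -= 5·row0 → [0,-5,1]
  row2 -= 1·row0 → [0,10,-3]
  row2 -= -2·row1 → [0,0,-1]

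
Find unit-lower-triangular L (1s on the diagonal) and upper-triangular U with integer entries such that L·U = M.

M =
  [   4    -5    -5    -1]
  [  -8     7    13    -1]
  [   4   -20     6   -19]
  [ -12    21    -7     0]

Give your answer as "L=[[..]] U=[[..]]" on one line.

  r1 -= -2·r0 → [0,-3,3,-3]
  r2 -= 1·r0 → [0,-15,11,-18]
  r3 -= -3·r0 → [0,6,-22,-3]
  r2 -= 5·r1 → [0,0,-4,-3]
  r3 -= -2·r1 → [0,0,-16,-9]
  r3 -= 4·r2 → [0,0,0,3]

L=[[1,0,0,0],[-2,1,0,0],[1,5,1,0],[-3,-2,4,1]] U=[[4,-5,-5,-1],[0,-3,3,-3],[0,0,-4,-3],[0,0,0,3]]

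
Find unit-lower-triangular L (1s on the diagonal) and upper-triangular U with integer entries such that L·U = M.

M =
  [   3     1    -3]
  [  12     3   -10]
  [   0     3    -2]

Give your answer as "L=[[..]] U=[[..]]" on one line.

  R1 -= 4·R0 → [0,-1,2]
  R2 -= 0·R0 → [0,3,-2]
  R2 -= -3·R1 → [0,0,4]

L=[[1,0,0],[4,1,0],[0,-3,1]] U=[[3,1,-3],[0,-1,2],[0,0,4]]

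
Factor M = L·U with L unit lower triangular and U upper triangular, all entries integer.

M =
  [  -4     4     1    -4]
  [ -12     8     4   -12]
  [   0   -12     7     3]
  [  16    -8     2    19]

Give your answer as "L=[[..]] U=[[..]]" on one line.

L=[[1,0,0,0],[3,1,0,0],[0,3,1,0],[-4,-2,2,1]] U=[[-4,4,1,-4],[0,-4,1,0],[0,0,4,3],[0,0,0,-3]]

  R1 -= 3·R0 → [0,-4,1,0]
  R2 -= 0·R0 → [0,-12,7,3]
  R3 -= -4·R0 → [0,8,6,3]
  R2 -= 3·R1 → [0,0,4,3]
  R3 -= -2·R1 → [0,0,8,3]
  R3 -= 2·R2 → [0,0,0,-3]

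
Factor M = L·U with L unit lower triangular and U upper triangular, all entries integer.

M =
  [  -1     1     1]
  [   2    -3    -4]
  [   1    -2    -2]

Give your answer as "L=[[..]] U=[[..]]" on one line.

  r1 -= -2·r0 → [0,-1,-2]
  r2 -= -1·r0 → [0,-1,-1]
  r2 -= 1·r1 → [0,0,1]

L=[[1,0,0],[-2,1,0],[-1,1,1]] U=[[-1,1,1],[0,-1,-2],[0,0,1]]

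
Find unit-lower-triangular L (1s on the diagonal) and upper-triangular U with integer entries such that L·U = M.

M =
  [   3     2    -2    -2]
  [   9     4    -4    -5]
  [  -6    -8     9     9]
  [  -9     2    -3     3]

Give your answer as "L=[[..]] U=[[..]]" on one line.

  R1 -= 3·R0 → [0,-2,2,1]
  R2 -= -2·R0 → [0,-4,5,5]
  R3 -= -3·R0 → [0,8,-9,-3]
  R2 -= 2·R1 → [0,0,1,3]
  R3 -= -4·R1 → [0,0,-1,1]
  R3 -= -1·R2 → [0,0,0,4]

L=[[1,0,0,0],[3,1,0,0],[-2,2,1,0],[-3,-4,-1,1]] U=[[3,2,-2,-2],[0,-2,2,1],[0,0,1,3],[0,0,0,4]]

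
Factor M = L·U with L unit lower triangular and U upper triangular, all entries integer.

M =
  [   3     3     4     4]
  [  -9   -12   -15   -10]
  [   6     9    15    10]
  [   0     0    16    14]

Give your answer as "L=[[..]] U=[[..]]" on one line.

L=[[1,0,0,0],[-3,1,0,0],[2,-1,1,0],[0,0,4,1]] U=[[3,3,4,4],[0,-3,-3,2],[0,0,4,4],[0,0,0,-2]]

  R1 -= -3·R0 → [0,-3,-3,2]
  R2 -= 2·R0 → [0,3,7,2]
  R3 -= 0·R0 → [0,0,16,14]
  R2 -= -1·R1 → [0,0,4,4]
  R3 -= 0·R1 → [0,0,16,14]
  R3 -= 4·R2 → [0,0,0,-2]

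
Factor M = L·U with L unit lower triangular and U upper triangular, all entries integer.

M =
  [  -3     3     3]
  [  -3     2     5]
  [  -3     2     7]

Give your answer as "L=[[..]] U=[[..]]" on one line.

  R1 -= 1·R0 → [0,-1,2]
  R2 -= 1·R0 → [0,-1,4]
  R2 -= 1·R1 → [0,0,2]

L=[[1,0,0],[1,1,0],[1,1,1]] U=[[-3,3,3],[0,-1,2],[0,0,2]]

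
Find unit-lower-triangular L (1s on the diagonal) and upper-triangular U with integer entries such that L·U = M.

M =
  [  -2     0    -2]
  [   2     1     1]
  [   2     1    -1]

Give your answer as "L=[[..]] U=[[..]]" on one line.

  r1 -= -1·r0 → [0,1,-1]
  r2 -= -1·r0 → [0,1,-3]
  r2 -= 1·r1 → [0,0,-2]

L=[[1,0,0],[-1,1,0],[-1,1,1]] U=[[-2,0,-2],[0,1,-1],[0,0,-2]]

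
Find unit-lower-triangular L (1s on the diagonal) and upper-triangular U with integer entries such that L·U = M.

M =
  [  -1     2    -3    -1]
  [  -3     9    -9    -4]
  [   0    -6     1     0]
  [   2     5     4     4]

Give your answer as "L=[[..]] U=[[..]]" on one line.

  row1 -= 3·row0 → [0,3,0,-1]
  row2 -= 0·row0 → [0,-6,1,0]
  row3 -= -2·row0 → [0,9,-2,2]
  row2 -= -2·row1 → [0,0,1,-2]
  row3 -= 3·row1 → [0,0,-2,5]
  row3 -= -2·row2 → [0,0,0,1]

L=[[1,0,0,0],[3,1,0,0],[0,-2,1,0],[-2,3,-2,1]] U=[[-1,2,-3,-1],[0,3,0,-1],[0,0,1,-2],[0,0,0,1]]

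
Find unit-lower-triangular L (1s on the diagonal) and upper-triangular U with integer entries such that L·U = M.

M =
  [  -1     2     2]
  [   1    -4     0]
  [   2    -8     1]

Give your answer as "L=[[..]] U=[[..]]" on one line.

  R1 -= -1·R0 → [0,-2,2]
  R2 -= -2·R0 → [0,-4,5]
  R2 -= 2·R1 → [0,0,1]

L=[[1,0,0],[-1,1,0],[-2,2,1]] U=[[-1,2,2],[0,-2,2],[0,0,1]]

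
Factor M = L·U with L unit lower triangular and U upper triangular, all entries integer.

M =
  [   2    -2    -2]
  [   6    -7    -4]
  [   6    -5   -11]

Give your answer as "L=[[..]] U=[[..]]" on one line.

L=[[1,0,0],[3,1,0],[3,-1,1]] U=[[2,-2,-2],[0,-1,2],[0,0,-3]]

  R1 -= 3·R0 → [0,-1,2]
  R2 -= 3·R0 → [0,1,-5]
  R2 -= -1·R1 → [0,0,-3]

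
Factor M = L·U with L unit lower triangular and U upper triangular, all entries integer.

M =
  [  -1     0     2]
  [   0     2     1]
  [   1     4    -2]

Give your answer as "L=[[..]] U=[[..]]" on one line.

L=[[1,0,0],[0,1,0],[-1,2,1]] U=[[-1,0,2],[0,2,1],[0,0,-2]]

  row1 -= 0·row0 → [0,2,1]
  row2 -= -1·row0 → [0,4,0]
  row2 -= 2·row1 → [0,0,-2]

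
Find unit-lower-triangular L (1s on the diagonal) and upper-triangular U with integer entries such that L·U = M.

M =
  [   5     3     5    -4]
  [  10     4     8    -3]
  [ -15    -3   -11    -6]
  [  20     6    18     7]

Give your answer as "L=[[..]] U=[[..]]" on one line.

  row1 -= 2·row0 → [0,-2,-2,5]
  row2 -= -3·row0 → [0,6,4,-18]
  row3 -= 4·row0 → [0,-6,-2,23]
  row2 -= -3·row1 → [0,0,-2,-3]
  row3 -= 3·row1 → [0,0,4,8]
  row3 -= -2·row2 → [0,0,0,2]

L=[[1,0,0,0],[2,1,0,0],[-3,-3,1,0],[4,3,-2,1]] U=[[5,3,5,-4],[0,-2,-2,5],[0,0,-2,-3],[0,0,0,2]]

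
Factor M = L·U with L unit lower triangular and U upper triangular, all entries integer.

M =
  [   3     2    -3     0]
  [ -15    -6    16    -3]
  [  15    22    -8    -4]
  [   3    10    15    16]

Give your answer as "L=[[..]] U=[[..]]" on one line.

  R1 -= -5·R0 → [0,4,1,-3]
  R2 -= 5·R0 → [0,12,7,-4]
  R3 -= 1·R0 → [0,8,18,16]
  R2 -= 3·R1 → [0,0,4,5]
  R3 -= 2·R1 → [0,0,16,22]
  R3 -= 4·R2 → [0,0,0,2]

L=[[1,0,0,0],[-5,1,0,0],[5,3,1,0],[1,2,4,1]] U=[[3,2,-3,0],[0,4,1,-3],[0,0,4,5],[0,0,0,2]]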